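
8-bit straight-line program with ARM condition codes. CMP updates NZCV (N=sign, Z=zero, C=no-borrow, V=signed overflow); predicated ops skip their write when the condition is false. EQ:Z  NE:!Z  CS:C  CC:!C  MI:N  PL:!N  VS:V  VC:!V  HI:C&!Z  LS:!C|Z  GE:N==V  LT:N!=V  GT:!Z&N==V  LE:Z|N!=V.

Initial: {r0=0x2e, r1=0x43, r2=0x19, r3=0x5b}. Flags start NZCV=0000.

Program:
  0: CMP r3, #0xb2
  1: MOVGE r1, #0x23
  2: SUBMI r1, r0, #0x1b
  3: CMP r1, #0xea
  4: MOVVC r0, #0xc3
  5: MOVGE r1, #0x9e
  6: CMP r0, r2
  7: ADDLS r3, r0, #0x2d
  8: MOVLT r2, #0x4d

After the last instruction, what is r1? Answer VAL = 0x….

VAL = 0x9e

[0] flags=1001 → (cmp)
[1] flags=1001 GE?T → r1=0x23
[2] flags=1001 MI?T → r1=0x13
[3] flags=0000 → (cmp)
[4] flags=0000 VC?T → r0=0xc3
[5] flags=0000 GE?T → r1=0x9e
[6] flags=1010 → (cmp)
[7] flags=1010 LS?F → skip
[8] flags=1010 LT?T → r2=0x4d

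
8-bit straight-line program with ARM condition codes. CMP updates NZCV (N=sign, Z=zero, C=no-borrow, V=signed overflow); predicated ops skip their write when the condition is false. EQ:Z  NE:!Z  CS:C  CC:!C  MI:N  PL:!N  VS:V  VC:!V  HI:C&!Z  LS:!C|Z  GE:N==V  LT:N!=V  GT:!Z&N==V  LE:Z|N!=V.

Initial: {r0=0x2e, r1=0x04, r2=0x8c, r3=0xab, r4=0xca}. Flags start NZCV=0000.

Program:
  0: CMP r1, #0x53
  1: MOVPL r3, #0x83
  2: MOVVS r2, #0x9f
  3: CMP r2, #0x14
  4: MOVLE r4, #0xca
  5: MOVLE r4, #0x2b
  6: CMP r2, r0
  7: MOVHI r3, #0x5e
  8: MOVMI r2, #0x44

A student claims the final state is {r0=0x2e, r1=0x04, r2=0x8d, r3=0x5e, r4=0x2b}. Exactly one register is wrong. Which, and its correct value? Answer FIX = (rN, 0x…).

FIX = (r2, 0x8c)

[0] flags=1000 → (cmp)
[1] flags=1000 PL?F → skip
[2] flags=1000 VS?F → skip
[3] flags=0011 → (cmp)
[4] flags=0011 LE?T → r4=0xca
[5] flags=0011 LE?T → r4=0x2b
[6] flags=0011 → (cmp)
[7] flags=0011 HI?T → r3=0x5e
[8] flags=0011 MI?F → skip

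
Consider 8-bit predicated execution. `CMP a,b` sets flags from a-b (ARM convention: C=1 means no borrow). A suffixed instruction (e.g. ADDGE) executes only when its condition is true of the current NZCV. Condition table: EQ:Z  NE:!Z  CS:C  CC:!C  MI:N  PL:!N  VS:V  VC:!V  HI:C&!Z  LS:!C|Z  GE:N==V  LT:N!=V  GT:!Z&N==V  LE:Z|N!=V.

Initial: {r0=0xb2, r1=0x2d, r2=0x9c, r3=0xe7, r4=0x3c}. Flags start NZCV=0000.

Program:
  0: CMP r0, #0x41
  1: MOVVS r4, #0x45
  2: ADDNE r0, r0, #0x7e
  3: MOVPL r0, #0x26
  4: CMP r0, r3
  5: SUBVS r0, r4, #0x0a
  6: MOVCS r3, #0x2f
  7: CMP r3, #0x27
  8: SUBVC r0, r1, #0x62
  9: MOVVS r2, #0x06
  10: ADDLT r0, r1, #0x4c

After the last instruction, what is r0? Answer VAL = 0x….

[0] flags=0011 → (cmp)
[1] flags=0011 VS?T → r4=0x45
[2] flags=0011 NE?T → r0=0x30
[3] flags=0011 PL?T → r0=0x26
[4] flags=0000 → (cmp)
[5] flags=0000 VS?F → skip
[6] flags=0000 CS?F → skip
[7] flags=1010 → (cmp)
[8] flags=1010 VC?T → r0=0xcb
[9] flags=1010 VS?F → skip
[10] flags=1010 LT?T → r0=0x79

VAL = 0x79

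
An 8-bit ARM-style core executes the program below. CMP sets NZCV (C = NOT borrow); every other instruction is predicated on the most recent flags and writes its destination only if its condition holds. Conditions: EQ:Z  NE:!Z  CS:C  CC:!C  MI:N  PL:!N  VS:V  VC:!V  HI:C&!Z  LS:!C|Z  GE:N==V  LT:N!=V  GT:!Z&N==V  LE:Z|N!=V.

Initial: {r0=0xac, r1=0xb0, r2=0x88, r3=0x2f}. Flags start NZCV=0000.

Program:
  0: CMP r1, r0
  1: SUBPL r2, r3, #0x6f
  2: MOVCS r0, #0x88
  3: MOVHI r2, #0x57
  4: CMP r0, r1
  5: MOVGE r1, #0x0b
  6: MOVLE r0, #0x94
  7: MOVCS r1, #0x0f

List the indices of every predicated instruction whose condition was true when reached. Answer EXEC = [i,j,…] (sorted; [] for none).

[0] flags=0010 → (cmp)
[1] flags=0010 PL?T → r2=0xc0
[2] flags=0010 CS?T → r0=0x88
[3] flags=0010 HI?T → r2=0x57
[4] flags=1000 → (cmp)
[5] flags=1000 GE?F → skip
[6] flags=1000 LE?T → r0=0x94
[7] flags=1000 CS?F → skip

EXEC = [1,2,3,6]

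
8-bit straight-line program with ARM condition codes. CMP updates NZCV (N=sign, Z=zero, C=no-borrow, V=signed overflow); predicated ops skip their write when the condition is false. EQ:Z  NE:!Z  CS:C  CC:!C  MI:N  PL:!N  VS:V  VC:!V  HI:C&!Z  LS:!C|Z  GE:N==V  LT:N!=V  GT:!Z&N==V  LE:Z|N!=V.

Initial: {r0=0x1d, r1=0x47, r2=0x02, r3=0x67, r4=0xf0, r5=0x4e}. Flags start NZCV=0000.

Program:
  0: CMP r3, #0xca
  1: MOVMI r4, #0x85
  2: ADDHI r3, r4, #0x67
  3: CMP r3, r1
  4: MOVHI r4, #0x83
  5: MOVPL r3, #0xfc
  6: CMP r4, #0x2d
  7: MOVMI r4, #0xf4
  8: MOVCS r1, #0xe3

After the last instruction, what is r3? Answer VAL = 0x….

VAL = 0xfc

[0] flags=1001 → (cmp)
[1] flags=1001 MI?T → r4=0x85
[2] flags=1001 HI?F → skip
[3] flags=0010 → (cmp)
[4] flags=0010 HI?T → r4=0x83
[5] flags=0010 PL?T → r3=0xfc
[6] flags=0011 → (cmp)
[7] flags=0011 MI?F → skip
[8] flags=0011 CS?T → r1=0xe3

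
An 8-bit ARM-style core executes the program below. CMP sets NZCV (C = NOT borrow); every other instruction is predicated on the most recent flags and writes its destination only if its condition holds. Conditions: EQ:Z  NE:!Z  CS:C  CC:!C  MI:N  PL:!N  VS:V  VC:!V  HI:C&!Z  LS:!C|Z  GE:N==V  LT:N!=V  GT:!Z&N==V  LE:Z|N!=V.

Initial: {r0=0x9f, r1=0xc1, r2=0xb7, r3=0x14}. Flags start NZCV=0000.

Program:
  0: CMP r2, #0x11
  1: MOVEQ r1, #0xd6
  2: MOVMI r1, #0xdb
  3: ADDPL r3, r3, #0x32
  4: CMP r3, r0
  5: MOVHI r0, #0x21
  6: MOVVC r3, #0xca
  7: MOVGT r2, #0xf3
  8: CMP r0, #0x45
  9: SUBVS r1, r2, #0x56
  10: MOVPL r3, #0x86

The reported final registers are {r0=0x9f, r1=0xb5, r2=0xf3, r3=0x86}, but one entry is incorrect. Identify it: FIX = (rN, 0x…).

[0] flags=1010 → (cmp)
[1] flags=1010 EQ?F → skip
[2] flags=1010 MI?T → r1=0xdb
[3] flags=1010 PL?F → skip
[4] flags=0000 → (cmp)
[5] flags=0000 HI?F → skip
[6] flags=0000 VC?T → r3=0xca
[7] flags=0000 GT?T → r2=0xf3
[8] flags=0011 → (cmp)
[9] flags=0011 VS?T → r1=0x9d
[10] flags=0011 PL?T → r3=0x86

FIX = (r1, 0x9d)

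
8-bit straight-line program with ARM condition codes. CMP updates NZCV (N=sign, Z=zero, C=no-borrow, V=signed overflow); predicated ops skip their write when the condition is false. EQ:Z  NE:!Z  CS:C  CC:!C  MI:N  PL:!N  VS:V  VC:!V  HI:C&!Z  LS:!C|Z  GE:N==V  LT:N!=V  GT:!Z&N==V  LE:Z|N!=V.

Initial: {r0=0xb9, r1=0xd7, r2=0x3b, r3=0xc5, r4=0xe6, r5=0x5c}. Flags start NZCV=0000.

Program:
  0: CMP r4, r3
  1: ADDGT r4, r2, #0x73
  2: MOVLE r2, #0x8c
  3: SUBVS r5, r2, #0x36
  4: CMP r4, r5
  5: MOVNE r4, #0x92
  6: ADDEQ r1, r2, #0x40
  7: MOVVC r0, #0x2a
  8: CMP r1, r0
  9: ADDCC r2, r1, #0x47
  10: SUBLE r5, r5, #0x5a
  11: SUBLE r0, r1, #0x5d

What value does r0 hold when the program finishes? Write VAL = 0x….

[0] flags=0010 → (cmp)
[1] flags=0010 GT?T → r4=0xae
[2] flags=0010 LE?F → skip
[3] flags=0010 VS?F → skip
[4] flags=0011 → (cmp)
[5] flags=0011 NE?T → r4=0x92
[6] flags=0011 EQ?F → skip
[7] flags=0011 VC?F → skip
[8] flags=0010 → (cmp)
[9] flags=0010 CC?F → skip
[10] flags=0010 LE?F → skip
[11] flags=0010 LE?F → skip

VAL = 0xb9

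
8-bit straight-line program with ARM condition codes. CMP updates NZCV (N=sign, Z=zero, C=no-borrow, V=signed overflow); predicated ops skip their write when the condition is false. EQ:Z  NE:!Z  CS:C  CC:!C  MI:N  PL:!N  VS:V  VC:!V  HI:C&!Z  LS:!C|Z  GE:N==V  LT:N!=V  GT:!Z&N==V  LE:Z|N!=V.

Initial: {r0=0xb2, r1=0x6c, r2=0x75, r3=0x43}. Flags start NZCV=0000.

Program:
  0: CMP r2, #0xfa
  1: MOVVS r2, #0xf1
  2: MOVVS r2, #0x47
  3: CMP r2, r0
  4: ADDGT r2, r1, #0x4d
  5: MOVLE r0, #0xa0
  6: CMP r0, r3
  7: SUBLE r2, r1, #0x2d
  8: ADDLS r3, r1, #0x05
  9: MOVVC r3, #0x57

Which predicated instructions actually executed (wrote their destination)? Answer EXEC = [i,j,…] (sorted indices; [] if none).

EXEC = [4,7]

0: ✓ CMP  NZCV=0000
1: · MOVVS
2: · MOVVS
3: ✓ CMP  NZCV=1001
4: ✓ ADDGT  r2←0xb9
5: · MOVLE
6: ✓ CMP  NZCV=0011
7: ✓ SUBLE  r2←0x3f
8: · ADDLS
9: · MOVVC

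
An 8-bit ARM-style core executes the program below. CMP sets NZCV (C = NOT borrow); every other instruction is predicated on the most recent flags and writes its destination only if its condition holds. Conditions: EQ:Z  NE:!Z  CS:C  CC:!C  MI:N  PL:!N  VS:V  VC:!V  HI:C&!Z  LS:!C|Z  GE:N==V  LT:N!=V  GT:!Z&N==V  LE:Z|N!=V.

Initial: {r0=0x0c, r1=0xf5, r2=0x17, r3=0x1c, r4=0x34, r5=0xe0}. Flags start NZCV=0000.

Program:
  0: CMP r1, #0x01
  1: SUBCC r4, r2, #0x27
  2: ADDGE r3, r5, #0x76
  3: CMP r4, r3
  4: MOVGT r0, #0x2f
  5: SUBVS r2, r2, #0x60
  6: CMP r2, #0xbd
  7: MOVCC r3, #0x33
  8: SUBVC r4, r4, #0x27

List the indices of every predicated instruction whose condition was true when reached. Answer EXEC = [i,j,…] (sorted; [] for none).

[0] flags=1010 → (cmp)
[1] flags=1010 CC?F → skip
[2] flags=1010 GE?F → skip
[3] flags=0010 → (cmp)
[4] flags=0010 GT?T → r0=0x2f
[5] flags=0010 VS?F → skip
[6] flags=0000 → (cmp)
[7] flags=0000 CC?T → r3=0x33
[8] flags=0000 VC?T → r4=0x0d

EXEC = [4,7,8]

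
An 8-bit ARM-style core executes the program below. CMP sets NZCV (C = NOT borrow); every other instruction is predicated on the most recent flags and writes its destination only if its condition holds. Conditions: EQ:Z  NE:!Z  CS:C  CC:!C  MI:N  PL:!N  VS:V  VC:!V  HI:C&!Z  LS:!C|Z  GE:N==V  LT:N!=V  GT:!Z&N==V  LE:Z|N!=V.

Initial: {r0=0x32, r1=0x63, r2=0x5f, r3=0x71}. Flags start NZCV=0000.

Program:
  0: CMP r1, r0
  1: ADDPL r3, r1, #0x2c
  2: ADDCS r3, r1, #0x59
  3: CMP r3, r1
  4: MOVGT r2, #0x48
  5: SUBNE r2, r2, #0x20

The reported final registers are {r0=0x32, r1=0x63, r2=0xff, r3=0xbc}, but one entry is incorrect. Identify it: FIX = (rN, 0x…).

[0] flags=0010 → (cmp)
[1] flags=0010 PL?T → r3=0x8f
[2] flags=0010 CS?T → r3=0xbc
[3] flags=0011 → (cmp)
[4] flags=0011 GT?F → skip
[5] flags=0011 NE?T → r2=0x3f

FIX = (r2, 0x3f)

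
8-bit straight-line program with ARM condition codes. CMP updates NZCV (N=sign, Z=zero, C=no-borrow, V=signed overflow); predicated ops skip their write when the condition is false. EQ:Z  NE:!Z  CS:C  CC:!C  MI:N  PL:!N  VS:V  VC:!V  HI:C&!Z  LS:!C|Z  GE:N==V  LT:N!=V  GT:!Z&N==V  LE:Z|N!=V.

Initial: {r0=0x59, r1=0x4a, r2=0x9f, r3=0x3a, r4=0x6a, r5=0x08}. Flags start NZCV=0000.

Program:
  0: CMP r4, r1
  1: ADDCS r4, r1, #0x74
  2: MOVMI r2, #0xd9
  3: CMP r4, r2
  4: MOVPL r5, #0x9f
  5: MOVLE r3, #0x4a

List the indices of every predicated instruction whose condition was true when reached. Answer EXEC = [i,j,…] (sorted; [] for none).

EXEC = [1,4]

0: ✓ CMP  NZCV=0010
1: ✓ ADDCS  r4←0xbe
2: · MOVMI
3: ✓ CMP  NZCV=0010
4: ✓ MOVPL  r5←0x9f
5: · MOVLE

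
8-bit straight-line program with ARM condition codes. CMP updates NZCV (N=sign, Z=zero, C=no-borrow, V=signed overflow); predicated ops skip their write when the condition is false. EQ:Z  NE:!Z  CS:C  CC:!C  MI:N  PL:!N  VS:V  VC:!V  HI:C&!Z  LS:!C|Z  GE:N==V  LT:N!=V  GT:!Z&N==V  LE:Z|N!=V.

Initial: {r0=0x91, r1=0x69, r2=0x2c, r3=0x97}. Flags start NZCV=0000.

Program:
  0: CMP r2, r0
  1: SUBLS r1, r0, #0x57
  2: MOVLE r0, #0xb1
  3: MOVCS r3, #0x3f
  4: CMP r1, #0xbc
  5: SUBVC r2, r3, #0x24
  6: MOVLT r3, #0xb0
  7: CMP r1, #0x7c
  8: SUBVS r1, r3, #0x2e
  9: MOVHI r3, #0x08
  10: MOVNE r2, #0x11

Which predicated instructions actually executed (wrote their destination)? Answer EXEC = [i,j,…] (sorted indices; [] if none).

EXEC = [1,5,10]

[0] flags=1001 → (cmp)
[1] flags=1001 LS?T → r1=0x3a
[2] flags=1001 LE?F → skip
[3] flags=1001 CS?F → skip
[4] flags=0000 → (cmp)
[5] flags=0000 VC?T → r2=0x73
[6] flags=0000 LT?F → skip
[7] flags=1000 → (cmp)
[8] flags=1000 VS?F → skip
[9] flags=1000 HI?F → skip
[10] flags=1000 NE?T → r2=0x11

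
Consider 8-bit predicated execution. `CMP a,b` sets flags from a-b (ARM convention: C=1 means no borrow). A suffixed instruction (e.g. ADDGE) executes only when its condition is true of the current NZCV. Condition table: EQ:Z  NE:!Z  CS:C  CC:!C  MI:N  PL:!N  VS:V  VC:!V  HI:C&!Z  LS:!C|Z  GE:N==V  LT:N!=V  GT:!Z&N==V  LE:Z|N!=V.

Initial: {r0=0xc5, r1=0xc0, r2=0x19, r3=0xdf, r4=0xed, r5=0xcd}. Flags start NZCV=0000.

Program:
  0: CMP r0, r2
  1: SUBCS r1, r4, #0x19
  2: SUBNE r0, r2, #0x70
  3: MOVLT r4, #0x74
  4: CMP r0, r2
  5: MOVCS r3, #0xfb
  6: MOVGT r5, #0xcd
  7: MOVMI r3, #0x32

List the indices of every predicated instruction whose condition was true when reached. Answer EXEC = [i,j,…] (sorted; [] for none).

[0] flags=1010 → (cmp)
[1] flags=1010 CS?T → r1=0xd4
[2] flags=1010 NE?T → r0=0xa9
[3] flags=1010 LT?T → r4=0x74
[4] flags=1010 → (cmp)
[5] flags=1010 CS?T → r3=0xfb
[6] flags=1010 GT?F → skip
[7] flags=1010 MI?T → r3=0x32

EXEC = [1,2,3,5,7]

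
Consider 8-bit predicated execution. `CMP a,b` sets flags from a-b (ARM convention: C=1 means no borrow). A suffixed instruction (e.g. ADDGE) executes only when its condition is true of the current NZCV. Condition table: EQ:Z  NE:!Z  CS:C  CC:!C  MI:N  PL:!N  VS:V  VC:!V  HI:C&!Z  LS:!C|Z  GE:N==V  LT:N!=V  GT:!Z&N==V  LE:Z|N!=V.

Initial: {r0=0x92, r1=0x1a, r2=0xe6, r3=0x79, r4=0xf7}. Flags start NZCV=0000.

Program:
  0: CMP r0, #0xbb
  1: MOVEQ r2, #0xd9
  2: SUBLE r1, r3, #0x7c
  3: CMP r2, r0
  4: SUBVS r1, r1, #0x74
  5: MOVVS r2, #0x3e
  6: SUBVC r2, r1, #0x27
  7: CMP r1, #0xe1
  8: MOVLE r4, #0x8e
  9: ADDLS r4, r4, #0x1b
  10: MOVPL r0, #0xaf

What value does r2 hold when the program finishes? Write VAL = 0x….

0: ✓ CMP  NZCV=1000
1: · MOVEQ
2: ✓ SUBLE  r1←0xfd
3: ✓ CMP  NZCV=0010
4: · SUBVS
5: · MOVVS
6: ✓ SUBVC  r2←0xd6
7: ✓ CMP  NZCV=0010
8: · MOVLE
9: · ADDLS
10: ✓ MOVPL  r0←0xaf

VAL = 0xd6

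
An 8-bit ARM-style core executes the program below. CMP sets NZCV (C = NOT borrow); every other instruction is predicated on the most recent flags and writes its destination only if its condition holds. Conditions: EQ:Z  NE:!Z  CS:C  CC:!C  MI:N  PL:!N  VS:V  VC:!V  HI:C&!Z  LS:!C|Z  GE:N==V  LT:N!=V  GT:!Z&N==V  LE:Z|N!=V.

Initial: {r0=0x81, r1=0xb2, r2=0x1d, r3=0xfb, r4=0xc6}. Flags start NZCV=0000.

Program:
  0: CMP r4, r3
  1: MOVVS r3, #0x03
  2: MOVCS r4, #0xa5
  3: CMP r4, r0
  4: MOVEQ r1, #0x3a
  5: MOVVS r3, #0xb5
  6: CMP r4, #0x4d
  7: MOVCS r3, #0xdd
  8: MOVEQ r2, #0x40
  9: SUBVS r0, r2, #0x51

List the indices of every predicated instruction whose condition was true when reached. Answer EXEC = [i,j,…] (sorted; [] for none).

0: ✓ CMP  NZCV=1000
1: · MOVVS
2: · MOVCS
3: ✓ CMP  NZCV=0010
4: · MOVEQ
5: · MOVVS
6: ✓ CMP  NZCV=0011
7: ✓ MOVCS  r3←0xdd
8: · MOVEQ
9: ✓ SUBVS  r0←0xcc

EXEC = [7,9]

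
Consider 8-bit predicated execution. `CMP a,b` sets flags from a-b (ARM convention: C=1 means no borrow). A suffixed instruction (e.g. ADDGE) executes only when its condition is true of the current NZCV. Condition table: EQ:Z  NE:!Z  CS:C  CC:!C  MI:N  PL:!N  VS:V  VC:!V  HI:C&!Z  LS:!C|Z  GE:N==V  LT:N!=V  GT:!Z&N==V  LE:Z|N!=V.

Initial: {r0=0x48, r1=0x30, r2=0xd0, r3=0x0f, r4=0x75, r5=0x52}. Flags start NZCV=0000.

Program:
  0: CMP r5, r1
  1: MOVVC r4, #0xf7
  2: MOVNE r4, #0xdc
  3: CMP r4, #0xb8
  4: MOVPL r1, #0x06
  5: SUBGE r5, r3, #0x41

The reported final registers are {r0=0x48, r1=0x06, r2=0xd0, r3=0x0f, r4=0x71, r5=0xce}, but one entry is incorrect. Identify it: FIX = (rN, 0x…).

0: ✓ CMP  NZCV=0010
1: ✓ MOVVC  r4←0xf7
2: ✓ MOVNE  r4←0xdc
3: ✓ CMP  NZCV=0010
4: ✓ MOVPL  r1←0x06
5: ✓ SUBGE  r5←0xce

FIX = (r4, 0xdc)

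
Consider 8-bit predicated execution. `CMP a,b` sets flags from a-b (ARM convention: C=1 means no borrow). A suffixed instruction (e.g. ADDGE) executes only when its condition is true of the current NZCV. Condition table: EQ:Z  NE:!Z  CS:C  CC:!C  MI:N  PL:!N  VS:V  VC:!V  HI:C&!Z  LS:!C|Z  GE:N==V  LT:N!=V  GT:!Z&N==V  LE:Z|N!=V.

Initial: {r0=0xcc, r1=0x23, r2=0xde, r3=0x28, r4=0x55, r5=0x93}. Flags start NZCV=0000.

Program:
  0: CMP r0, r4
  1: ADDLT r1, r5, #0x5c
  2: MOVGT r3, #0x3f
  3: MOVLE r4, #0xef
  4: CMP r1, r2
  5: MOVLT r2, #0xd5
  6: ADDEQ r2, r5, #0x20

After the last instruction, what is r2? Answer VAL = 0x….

VAL = 0xde

0: ✓ CMP  NZCV=0011
1: ✓ ADDLT  r1←0xef
2: · MOVGT
3: ✓ MOVLE  r4←0xef
4: ✓ CMP  NZCV=0010
5: · MOVLT
6: · ADDEQ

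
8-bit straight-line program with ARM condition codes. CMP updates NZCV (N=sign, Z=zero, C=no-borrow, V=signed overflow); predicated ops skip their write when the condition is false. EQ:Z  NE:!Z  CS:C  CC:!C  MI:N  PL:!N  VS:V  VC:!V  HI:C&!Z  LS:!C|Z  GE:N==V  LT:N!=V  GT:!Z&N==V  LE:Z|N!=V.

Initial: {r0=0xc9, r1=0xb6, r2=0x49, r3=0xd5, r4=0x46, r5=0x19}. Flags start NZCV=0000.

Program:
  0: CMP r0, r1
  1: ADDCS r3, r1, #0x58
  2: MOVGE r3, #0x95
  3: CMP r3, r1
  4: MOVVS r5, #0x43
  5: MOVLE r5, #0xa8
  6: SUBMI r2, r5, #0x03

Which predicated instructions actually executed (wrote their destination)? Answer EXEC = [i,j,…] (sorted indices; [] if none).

[0] flags=0010 → (cmp)
[1] flags=0010 CS?T → r3=0x0e
[2] flags=0010 GE?T → r3=0x95
[3] flags=1000 → (cmp)
[4] flags=1000 VS?F → skip
[5] flags=1000 LE?T → r5=0xa8
[6] flags=1000 MI?T → r2=0xa5

EXEC = [1,2,5,6]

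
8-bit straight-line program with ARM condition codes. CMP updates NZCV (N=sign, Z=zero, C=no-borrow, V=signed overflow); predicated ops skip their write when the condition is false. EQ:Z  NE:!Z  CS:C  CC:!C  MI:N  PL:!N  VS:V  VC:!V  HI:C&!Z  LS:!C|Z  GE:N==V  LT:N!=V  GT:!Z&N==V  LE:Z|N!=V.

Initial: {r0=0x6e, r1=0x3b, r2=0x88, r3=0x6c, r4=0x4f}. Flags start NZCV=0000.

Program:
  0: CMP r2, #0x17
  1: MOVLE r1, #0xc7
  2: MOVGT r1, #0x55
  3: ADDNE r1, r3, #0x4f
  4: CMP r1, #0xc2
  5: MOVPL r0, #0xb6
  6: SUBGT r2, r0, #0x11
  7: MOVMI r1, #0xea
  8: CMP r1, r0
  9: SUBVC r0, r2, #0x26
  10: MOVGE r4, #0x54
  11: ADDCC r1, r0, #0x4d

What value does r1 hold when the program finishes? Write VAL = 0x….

VAL = 0xea

0: ✓ CMP  NZCV=0011
1: ✓ MOVLE  r1←0xc7
2: · MOVGT
3: ✓ ADDNE  r1←0xbb
4: ✓ CMP  NZCV=1000
5: · MOVPL
6: · SUBGT
7: ✓ MOVMI  r1←0xea
8: ✓ CMP  NZCV=0011
9: · SUBVC
10: · MOVGE
11: · ADDCC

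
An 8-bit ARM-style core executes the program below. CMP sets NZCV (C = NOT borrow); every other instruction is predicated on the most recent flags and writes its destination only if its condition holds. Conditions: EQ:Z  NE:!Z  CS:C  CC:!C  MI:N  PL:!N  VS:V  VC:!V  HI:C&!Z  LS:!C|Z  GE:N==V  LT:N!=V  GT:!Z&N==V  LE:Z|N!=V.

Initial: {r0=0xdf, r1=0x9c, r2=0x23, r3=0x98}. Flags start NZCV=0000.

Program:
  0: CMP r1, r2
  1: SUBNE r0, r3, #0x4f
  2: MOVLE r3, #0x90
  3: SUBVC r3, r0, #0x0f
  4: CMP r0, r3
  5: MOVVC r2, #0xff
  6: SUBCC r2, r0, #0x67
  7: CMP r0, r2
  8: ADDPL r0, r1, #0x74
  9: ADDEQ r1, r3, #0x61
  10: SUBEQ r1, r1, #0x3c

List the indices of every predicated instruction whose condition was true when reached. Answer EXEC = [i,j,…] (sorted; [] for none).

0: ✓ CMP  NZCV=0011
1: ✓ SUBNE  r0←0x49
2: ✓ MOVLE  r3←0x90
3: · SUBVC
4: ✓ CMP  NZCV=1001
5: · MOVVC
6: ✓ SUBCC  r2←0xe2
7: ✓ CMP  NZCV=0000
8: ✓ ADDPL  r0←0x10
9: · ADDEQ
10: · SUBEQ

EXEC = [1,2,6,8]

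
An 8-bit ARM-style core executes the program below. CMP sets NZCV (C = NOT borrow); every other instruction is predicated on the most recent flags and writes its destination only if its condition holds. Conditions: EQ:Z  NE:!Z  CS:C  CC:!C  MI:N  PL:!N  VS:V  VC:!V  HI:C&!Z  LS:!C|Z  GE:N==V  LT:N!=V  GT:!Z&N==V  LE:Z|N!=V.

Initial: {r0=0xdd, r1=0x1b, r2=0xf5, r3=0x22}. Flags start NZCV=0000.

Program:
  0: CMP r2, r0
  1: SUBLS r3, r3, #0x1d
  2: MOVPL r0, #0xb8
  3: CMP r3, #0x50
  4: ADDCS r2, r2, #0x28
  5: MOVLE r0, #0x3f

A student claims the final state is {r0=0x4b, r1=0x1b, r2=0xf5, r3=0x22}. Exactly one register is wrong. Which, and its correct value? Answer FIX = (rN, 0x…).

FIX = (r0, 0x3f)

0: ✓ CMP  NZCV=0010
1: · SUBLS
2: ✓ MOVPL  r0←0xb8
3: ✓ CMP  NZCV=1000
4: · ADDCS
5: ✓ MOVLE  r0←0x3f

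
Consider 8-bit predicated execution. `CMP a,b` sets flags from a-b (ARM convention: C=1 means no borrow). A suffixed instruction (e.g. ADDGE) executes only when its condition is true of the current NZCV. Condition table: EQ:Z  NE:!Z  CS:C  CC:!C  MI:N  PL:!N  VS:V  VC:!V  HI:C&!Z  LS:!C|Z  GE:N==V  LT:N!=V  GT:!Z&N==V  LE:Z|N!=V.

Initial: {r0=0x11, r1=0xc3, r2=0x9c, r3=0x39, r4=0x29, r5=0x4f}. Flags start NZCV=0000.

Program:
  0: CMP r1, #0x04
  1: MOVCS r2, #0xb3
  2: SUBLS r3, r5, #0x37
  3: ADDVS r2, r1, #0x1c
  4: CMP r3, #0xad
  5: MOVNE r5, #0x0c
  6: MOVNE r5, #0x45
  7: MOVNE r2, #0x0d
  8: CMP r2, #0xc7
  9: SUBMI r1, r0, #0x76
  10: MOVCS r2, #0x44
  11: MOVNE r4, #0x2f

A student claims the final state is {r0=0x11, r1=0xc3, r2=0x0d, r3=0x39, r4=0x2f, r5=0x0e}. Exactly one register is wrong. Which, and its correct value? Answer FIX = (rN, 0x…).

FIX = (r5, 0x45)

[0] flags=1010 → (cmp)
[1] flags=1010 CS?T → r2=0xb3
[2] flags=1010 LS?F → skip
[3] flags=1010 VS?F → skip
[4] flags=1001 → (cmp)
[5] flags=1001 NE?T → r5=0x0c
[6] flags=1001 NE?T → r5=0x45
[7] flags=1001 NE?T → r2=0x0d
[8] flags=0000 → (cmp)
[9] flags=0000 MI?F → skip
[10] flags=0000 CS?F → skip
[11] flags=0000 NE?T → r4=0x2f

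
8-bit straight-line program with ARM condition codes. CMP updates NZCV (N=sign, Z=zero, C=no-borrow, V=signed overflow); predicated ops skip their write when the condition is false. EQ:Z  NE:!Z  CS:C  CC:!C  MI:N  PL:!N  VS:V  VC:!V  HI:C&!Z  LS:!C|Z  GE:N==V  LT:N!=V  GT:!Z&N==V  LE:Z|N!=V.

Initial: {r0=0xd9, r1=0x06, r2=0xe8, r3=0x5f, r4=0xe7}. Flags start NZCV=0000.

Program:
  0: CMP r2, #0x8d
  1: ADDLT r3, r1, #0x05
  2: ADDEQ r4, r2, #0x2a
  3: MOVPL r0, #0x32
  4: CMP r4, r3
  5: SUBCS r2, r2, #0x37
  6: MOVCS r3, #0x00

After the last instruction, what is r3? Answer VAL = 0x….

[0] flags=0010 → (cmp)
[1] flags=0010 LT?F → skip
[2] flags=0010 EQ?F → skip
[3] flags=0010 PL?T → r0=0x32
[4] flags=1010 → (cmp)
[5] flags=1010 CS?T → r2=0xb1
[6] flags=1010 CS?T → r3=0x00

VAL = 0x00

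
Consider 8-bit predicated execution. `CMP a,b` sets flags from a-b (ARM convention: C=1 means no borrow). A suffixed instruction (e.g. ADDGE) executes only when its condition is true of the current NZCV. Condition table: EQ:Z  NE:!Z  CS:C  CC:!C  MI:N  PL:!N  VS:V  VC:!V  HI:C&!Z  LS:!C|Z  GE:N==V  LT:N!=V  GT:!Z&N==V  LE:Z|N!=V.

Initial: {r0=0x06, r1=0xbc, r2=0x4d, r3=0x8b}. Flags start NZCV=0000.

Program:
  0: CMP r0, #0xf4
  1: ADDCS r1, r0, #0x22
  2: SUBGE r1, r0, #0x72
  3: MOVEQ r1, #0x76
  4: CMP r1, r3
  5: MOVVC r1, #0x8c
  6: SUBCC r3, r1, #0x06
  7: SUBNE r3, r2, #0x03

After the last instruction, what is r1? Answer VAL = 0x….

0: ✓ CMP  NZCV=0000
1: · ADDCS
2: ✓ SUBGE  r1←0x94
3: · MOVEQ
4: ✓ CMP  NZCV=0010
5: ✓ MOVVC  r1←0x8c
6: · SUBCC
7: ✓ SUBNE  r3←0x4a

VAL = 0x8c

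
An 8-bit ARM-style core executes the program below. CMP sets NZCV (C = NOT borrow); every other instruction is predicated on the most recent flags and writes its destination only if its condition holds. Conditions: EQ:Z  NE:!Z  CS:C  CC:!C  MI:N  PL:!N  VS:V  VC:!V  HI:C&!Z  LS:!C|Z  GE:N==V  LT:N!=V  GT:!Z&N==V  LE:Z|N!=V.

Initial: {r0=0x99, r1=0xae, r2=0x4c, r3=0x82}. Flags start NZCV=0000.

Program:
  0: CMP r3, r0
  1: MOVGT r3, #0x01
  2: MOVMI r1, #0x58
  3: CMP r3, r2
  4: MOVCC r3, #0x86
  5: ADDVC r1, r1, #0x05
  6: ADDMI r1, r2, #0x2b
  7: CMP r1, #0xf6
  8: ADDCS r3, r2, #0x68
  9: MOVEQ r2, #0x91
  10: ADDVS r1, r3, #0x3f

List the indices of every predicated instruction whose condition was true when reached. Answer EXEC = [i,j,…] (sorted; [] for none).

EXEC = [2]

0: ✓ CMP  NZCV=1000
1: · MOVGT
2: ✓ MOVMI  r1←0x58
3: ✓ CMP  NZCV=0011
4: · MOVCC
5: · ADDVC
6: · ADDMI
7: ✓ CMP  NZCV=0000
8: · ADDCS
9: · MOVEQ
10: · ADDVS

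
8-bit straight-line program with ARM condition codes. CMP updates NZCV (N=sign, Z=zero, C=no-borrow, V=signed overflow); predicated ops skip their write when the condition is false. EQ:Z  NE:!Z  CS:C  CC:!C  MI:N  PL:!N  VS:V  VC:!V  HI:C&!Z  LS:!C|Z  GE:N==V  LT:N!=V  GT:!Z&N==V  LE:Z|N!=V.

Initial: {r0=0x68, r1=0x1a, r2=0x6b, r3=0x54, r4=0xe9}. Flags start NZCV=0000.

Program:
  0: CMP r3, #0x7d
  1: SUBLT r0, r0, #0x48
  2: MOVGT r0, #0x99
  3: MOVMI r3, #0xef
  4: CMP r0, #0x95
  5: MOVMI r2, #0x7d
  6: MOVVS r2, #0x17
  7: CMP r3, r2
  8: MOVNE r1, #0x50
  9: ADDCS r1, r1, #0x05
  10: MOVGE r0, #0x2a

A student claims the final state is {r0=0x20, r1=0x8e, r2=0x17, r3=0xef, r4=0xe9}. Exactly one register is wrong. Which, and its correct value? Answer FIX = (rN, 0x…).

FIX = (r1, 0x55)

0: ✓ CMP  NZCV=1000
1: ✓ SUBLT  r0←0x20
2: · MOVGT
3: ✓ MOVMI  r3←0xef
4: ✓ CMP  NZCV=1001
5: ✓ MOVMI  r2←0x7d
6: ✓ MOVVS  r2←0x17
7: ✓ CMP  NZCV=1010
8: ✓ MOVNE  r1←0x50
9: ✓ ADDCS  r1←0x55
10: · MOVGE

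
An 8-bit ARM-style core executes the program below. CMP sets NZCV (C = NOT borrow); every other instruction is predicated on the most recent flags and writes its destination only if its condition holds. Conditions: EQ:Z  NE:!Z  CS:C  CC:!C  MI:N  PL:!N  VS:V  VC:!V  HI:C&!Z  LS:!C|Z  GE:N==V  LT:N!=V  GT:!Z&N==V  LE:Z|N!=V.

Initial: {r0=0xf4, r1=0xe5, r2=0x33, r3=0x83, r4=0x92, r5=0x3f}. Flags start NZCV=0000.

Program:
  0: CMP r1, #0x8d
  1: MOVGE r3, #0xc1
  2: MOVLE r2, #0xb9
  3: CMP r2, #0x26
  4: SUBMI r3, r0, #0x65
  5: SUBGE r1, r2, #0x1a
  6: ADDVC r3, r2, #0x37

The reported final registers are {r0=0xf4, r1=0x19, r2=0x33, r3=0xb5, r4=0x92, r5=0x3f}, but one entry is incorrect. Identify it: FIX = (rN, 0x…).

FIX = (r3, 0x6a)

0: ✓ CMP  NZCV=0010
1: ✓ MOVGE  r3←0xc1
2: · MOVLE
3: ✓ CMP  NZCV=0010
4: · SUBMI
5: ✓ SUBGE  r1←0x19
6: ✓ ADDVC  r3←0x6a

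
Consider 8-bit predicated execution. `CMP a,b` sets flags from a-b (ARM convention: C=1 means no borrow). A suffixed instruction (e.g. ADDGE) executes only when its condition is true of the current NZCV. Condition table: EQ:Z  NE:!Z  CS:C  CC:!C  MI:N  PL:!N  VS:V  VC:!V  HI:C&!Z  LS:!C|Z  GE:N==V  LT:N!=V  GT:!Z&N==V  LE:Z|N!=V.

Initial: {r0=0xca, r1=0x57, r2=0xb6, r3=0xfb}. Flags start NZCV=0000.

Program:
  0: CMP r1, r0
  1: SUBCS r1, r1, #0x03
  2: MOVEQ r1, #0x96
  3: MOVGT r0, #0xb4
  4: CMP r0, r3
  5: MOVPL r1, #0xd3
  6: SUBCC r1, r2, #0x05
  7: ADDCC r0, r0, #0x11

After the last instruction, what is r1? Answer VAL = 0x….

VAL = 0xb1

[0] flags=1001 → (cmp)
[1] flags=1001 CS?F → skip
[2] flags=1001 EQ?F → skip
[3] flags=1001 GT?T → r0=0xb4
[4] flags=1000 → (cmp)
[5] flags=1000 PL?F → skip
[6] flags=1000 CC?T → r1=0xb1
[7] flags=1000 CC?T → r0=0xc5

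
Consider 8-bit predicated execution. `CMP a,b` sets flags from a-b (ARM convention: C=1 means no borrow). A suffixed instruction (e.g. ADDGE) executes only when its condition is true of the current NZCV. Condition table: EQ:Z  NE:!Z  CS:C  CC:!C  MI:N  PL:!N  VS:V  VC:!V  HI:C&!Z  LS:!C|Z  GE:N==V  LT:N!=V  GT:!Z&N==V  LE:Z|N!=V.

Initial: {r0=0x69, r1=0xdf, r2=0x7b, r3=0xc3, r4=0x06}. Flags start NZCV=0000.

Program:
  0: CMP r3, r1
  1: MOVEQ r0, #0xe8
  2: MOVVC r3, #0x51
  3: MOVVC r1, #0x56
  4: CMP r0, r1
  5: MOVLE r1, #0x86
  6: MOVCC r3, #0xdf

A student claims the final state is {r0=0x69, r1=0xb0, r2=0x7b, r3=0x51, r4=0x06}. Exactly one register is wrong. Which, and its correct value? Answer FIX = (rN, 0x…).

0: ✓ CMP  NZCV=1000
1: · MOVEQ
2: ✓ MOVVC  r3←0x51
3: ✓ MOVVC  r1←0x56
4: ✓ CMP  NZCV=0010
5: · MOVLE
6: · MOVCC

FIX = (r1, 0x56)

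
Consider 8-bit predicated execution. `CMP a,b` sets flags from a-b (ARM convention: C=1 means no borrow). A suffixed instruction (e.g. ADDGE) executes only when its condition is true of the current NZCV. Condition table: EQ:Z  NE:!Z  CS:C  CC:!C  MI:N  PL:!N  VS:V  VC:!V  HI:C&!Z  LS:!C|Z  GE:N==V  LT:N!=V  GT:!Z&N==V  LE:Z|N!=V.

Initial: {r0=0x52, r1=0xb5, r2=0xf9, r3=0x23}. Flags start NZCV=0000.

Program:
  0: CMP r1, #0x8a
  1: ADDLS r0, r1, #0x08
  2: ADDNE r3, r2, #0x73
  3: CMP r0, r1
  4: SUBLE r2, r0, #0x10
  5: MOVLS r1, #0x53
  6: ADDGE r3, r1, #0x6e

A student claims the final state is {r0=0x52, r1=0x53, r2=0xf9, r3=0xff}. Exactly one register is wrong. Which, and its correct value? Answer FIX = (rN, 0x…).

FIX = (r3, 0xc1)

[0] flags=0010 → (cmp)
[1] flags=0010 LS?F → skip
[2] flags=0010 NE?T → r3=0x6c
[3] flags=1001 → (cmp)
[4] flags=1001 LE?F → skip
[5] flags=1001 LS?T → r1=0x53
[6] flags=1001 GE?T → r3=0xc1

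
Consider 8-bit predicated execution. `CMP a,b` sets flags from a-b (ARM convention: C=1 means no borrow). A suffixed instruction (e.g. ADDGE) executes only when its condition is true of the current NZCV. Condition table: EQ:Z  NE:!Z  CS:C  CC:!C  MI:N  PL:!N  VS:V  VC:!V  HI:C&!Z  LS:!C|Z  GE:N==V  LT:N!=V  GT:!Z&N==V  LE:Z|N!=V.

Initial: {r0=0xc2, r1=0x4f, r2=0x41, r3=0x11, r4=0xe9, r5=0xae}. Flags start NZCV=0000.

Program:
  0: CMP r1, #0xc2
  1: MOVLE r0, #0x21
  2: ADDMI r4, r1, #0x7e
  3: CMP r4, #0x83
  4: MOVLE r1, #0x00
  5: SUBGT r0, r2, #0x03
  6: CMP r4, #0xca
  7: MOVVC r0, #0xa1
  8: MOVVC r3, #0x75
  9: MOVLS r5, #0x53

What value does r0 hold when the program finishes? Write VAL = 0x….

0: ✓ CMP  NZCV=1001
1: · MOVLE
2: ✓ ADDMI  r4←0xcd
3: ✓ CMP  NZCV=0010
4: · MOVLE
5: ✓ SUBGT  r0←0x3e
6: ✓ CMP  NZCV=0010
7: ✓ MOVVC  r0←0xa1
8: ✓ MOVVC  r3←0x75
9: · MOVLS

VAL = 0xa1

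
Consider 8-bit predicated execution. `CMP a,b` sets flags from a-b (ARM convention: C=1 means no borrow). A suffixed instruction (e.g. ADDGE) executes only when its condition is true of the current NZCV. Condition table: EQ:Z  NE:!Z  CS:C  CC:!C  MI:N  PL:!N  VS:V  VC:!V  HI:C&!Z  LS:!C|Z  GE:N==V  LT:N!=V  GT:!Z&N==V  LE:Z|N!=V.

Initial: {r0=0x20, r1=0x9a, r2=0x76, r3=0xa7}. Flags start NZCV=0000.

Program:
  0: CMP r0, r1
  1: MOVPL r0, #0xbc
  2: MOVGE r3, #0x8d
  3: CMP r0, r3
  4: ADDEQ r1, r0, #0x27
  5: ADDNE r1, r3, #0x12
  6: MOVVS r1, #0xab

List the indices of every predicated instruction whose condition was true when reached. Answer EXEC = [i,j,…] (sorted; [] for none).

EXEC = [2,5,6]

[0] flags=1001 → (cmp)
[1] flags=1001 PL?F → skip
[2] flags=1001 GE?T → r3=0x8d
[3] flags=1001 → (cmp)
[4] flags=1001 EQ?F → skip
[5] flags=1001 NE?T → r1=0x9f
[6] flags=1001 VS?T → r1=0xab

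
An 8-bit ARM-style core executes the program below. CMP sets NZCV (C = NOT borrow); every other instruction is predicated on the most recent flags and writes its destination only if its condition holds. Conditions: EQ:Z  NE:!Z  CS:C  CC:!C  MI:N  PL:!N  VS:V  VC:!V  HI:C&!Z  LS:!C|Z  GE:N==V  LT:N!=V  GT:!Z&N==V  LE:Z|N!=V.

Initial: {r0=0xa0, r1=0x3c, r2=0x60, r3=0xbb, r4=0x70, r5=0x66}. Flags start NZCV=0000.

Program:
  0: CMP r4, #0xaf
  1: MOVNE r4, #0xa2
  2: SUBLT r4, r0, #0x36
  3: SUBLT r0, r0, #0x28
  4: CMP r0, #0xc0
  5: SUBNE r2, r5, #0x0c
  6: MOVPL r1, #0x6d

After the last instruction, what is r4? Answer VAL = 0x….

[0] flags=1001 → (cmp)
[1] flags=1001 NE?T → r4=0xa2
[2] flags=1001 LT?F → skip
[3] flags=1001 LT?F → skip
[4] flags=1000 → (cmp)
[5] flags=1000 NE?T → r2=0x5a
[6] flags=1000 PL?F → skip

VAL = 0xa2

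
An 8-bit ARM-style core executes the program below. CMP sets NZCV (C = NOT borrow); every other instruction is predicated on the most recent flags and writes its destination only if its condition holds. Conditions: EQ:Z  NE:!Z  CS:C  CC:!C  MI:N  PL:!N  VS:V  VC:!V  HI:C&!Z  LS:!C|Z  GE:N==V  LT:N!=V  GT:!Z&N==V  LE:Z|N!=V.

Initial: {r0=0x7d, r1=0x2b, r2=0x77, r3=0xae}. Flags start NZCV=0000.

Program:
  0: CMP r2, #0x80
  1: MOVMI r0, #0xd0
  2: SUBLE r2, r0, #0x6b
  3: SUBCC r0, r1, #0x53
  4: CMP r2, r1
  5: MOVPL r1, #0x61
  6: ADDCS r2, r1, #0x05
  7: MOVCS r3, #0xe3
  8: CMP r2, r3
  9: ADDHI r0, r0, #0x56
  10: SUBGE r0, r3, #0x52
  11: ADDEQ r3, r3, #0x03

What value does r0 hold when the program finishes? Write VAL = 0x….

VAL = 0x91

0: ✓ CMP  NZCV=1001
1: ✓ MOVMI  r0←0xd0
2: · SUBLE
3: ✓ SUBCC  r0←0xd8
4: ✓ CMP  NZCV=0010
5: ✓ MOVPL  r1←0x61
6: ✓ ADDCS  r2←0x66
7: ✓ MOVCS  r3←0xe3
8: ✓ CMP  NZCV=1001
9: · ADDHI
10: ✓ SUBGE  r0←0x91
11: · ADDEQ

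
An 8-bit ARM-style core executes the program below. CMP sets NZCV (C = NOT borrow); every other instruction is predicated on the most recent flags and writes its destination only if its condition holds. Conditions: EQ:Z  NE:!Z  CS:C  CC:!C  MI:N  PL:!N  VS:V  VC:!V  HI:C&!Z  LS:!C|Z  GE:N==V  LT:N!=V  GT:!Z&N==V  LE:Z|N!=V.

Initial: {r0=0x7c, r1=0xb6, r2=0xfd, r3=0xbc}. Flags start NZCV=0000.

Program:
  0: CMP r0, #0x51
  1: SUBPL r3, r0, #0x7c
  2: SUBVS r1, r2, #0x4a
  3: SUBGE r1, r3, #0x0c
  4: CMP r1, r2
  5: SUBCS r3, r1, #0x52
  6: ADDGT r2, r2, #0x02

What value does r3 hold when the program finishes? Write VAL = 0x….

0: ✓ CMP  NZCV=0010
1: ✓ SUBPL  r3←0x00
2: · SUBVS
3: ✓ SUBGE  r1←0xf4
4: ✓ CMP  NZCV=1000
5: · SUBCS
6: · ADDGT

VAL = 0x00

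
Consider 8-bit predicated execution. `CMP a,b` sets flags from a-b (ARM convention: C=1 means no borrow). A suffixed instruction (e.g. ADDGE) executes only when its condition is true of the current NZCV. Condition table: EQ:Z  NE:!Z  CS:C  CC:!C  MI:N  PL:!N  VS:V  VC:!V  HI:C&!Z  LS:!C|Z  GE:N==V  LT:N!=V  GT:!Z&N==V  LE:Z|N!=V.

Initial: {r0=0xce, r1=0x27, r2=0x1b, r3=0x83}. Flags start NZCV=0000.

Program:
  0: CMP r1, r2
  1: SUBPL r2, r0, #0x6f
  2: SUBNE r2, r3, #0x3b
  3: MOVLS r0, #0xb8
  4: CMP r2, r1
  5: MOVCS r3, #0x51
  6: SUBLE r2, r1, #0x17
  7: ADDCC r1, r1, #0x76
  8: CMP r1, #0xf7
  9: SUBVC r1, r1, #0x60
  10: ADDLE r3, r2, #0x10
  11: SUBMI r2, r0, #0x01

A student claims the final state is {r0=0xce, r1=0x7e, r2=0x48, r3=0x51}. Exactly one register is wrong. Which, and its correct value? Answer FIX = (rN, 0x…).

FIX = (r1, 0xc7)

[0] flags=0010 → (cmp)
[1] flags=0010 PL?T → r2=0x5f
[2] flags=0010 NE?T → r2=0x48
[3] flags=0010 LS?F → skip
[4] flags=0010 → (cmp)
[5] flags=0010 CS?T → r3=0x51
[6] flags=0010 LE?F → skip
[7] flags=0010 CC?F → skip
[8] flags=0000 → (cmp)
[9] flags=0000 VC?T → r1=0xc7
[10] flags=0000 LE?F → skip
[11] flags=0000 MI?F → skip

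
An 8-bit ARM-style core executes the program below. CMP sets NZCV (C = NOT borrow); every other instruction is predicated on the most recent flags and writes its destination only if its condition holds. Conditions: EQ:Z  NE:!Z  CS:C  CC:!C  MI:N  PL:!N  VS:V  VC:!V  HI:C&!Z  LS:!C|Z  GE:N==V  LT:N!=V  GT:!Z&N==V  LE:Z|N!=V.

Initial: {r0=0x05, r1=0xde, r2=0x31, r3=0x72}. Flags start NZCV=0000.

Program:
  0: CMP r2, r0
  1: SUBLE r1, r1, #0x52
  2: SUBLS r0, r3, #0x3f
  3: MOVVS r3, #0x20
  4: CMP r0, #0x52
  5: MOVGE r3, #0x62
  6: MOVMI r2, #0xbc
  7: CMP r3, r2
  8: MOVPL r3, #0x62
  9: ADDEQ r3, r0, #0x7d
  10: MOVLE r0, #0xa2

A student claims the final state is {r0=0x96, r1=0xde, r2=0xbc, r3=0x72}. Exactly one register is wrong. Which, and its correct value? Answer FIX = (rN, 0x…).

0: ✓ CMP  NZCV=0010
1: · SUBLE
2: · SUBLS
3: · MOVVS
4: ✓ CMP  NZCV=1000
5: · MOVGE
6: ✓ MOVMI  r2←0xbc
7: ✓ CMP  NZCV=1001
8: · MOVPL
9: · ADDEQ
10: · MOVLE

FIX = (r0, 0x05)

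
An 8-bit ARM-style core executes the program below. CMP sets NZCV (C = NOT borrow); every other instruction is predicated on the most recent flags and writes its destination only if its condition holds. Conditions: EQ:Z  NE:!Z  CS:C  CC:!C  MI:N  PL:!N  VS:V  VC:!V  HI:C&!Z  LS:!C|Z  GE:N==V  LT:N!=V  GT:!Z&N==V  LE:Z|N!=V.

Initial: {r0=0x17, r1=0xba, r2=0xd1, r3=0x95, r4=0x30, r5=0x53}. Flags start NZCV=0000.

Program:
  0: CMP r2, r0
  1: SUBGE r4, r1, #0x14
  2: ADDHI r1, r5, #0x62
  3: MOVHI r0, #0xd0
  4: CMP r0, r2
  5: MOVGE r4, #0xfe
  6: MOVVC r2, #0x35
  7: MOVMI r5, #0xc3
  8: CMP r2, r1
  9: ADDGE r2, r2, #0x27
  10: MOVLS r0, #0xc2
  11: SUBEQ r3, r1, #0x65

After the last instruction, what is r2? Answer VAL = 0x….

VAL = 0x5c

0: ✓ CMP  NZCV=1010
1: · SUBGE
2: ✓ ADDHI  r1←0xb5
3: ✓ MOVHI  r0←0xd0
4: ✓ CMP  NZCV=1000
5: · MOVGE
6: ✓ MOVVC  r2←0x35
7: ✓ MOVMI  r5←0xc3
8: ✓ CMP  NZCV=1001
9: ✓ ADDGE  r2←0x5c
10: ✓ MOVLS  r0←0xc2
11: · SUBEQ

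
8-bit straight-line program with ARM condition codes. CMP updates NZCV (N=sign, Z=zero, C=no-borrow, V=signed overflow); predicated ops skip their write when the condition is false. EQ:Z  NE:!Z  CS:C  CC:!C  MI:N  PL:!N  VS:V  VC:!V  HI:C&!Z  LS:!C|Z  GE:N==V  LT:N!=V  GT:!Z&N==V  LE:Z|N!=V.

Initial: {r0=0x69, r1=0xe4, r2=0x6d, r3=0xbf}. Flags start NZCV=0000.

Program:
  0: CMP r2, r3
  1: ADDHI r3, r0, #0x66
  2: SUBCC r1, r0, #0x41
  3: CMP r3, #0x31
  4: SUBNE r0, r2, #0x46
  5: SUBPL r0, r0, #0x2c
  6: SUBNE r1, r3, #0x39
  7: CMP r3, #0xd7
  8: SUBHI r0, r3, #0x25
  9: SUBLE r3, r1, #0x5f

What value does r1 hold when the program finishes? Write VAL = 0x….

0: ✓ CMP  NZCV=1001
1: · ADDHI
2: ✓ SUBCC  r1←0x28
3: ✓ CMP  NZCV=1010
4: ✓ SUBNE  r0←0x27
5: · SUBPL
6: ✓ SUBNE  r1←0x86
7: ✓ CMP  NZCV=1000
8: · SUBHI
9: ✓ SUBLE  r3←0x27

VAL = 0x86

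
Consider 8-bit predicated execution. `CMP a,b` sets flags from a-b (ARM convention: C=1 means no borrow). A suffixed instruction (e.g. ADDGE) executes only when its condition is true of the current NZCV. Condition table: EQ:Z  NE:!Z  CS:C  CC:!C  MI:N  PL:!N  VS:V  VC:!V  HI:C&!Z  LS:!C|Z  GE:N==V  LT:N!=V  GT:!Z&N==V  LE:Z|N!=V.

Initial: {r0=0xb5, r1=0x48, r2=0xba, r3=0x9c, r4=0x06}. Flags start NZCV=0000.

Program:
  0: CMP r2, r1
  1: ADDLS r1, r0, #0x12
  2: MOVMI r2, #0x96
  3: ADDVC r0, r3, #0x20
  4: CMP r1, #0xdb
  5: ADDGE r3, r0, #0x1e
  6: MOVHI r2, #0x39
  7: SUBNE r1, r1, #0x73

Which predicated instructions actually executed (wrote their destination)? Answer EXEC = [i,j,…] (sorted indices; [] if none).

0: ✓ CMP  NZCV=0011
1: · ADDLS
2: · MOVMI
3: · ADDVC
4: ✓ CMP  NZCV=0000
5: ✓ ADDGE  r3←0xd3
6: · MOVHI
7: ✓ SUBNE  r1←0xd5

EXEC = [5,7]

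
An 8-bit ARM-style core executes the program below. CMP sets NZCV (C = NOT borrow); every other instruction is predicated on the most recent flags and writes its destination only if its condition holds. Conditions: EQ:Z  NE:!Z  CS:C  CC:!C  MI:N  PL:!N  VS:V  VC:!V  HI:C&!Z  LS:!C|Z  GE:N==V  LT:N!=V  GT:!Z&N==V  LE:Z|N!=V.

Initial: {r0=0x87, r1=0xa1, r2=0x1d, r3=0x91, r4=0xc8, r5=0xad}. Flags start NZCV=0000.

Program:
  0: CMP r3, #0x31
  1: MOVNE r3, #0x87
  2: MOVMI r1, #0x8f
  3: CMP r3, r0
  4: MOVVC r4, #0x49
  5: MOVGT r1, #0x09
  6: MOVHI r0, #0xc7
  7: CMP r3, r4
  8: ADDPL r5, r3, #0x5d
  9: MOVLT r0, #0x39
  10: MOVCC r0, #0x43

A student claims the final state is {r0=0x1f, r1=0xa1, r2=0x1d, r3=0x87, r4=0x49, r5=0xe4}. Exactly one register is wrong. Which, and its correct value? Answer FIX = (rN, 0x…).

FIX = (r0, 0x39)

0: ✓ CMP  NZCV=0011
1: ✓ MOVNE  r3←0x87
2: · MOVMI
3: ✓ CMP  NZCV=0110
4: ✓ MOVVC  r4←0x49
5: · MOVGT
6: · MOVHI
7: ✓ CMP  NZCV=0011
8: ✓ ADDPL  r5←0xe4
9: ✓ MOVLT  r0←0x39
10: · MOVCC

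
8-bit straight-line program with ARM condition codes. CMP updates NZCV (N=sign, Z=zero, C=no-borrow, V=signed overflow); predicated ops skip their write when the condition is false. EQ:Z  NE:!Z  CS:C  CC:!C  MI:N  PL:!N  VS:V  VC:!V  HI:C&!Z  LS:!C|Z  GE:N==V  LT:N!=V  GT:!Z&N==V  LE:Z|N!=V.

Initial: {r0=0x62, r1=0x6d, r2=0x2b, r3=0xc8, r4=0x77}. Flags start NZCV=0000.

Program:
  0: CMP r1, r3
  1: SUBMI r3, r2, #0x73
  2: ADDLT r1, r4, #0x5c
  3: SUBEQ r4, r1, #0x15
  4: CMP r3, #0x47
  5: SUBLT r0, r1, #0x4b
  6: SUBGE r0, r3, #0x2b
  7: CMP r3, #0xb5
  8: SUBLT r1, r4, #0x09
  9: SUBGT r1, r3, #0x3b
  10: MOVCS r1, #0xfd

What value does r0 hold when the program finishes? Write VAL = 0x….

VAL = 0x22

[0] flags=1001 → (cmp)
[1] flags=1001 MI?T → r3=0xb8
[2] flags=1001 LT?F → skip
[3] flags=1001 EQ?F → skip
[4] flags=0011 → (cmp)
[5] flags=0011 LT?T → r0=0x22
[6] flags=0011 GE?F → skip
[7] flags=0010 → (cmp)
[8] flags=0010 LT?F → skip
[9] flags=0010 GT?T → r1=0x7d
[10] flags=0010 CS?T → r1=0xfd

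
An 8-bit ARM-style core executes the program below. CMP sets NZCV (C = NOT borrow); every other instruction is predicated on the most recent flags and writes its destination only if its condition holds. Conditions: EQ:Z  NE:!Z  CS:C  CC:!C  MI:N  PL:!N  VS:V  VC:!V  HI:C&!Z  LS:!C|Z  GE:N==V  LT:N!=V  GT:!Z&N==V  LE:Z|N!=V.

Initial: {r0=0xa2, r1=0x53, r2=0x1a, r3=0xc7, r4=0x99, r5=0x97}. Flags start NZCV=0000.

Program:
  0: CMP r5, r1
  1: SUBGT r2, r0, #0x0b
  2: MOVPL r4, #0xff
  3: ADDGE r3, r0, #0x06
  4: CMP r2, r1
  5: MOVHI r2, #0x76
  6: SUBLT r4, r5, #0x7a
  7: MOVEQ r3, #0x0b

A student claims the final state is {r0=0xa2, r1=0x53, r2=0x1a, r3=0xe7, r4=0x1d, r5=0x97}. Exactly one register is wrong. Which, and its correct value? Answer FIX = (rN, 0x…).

FIX = (r3, 0xc7)

0: ✓ CMP  NZCV=0011
1: · SUBGT
2: ✓ MOVPL  r4←0xff
3: · ADDGE
4: ✓ CMP  NZCV=1000
5: · MOVHI
6: ✓ SUBLT  r4←0x1d
7: · MOVEQ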